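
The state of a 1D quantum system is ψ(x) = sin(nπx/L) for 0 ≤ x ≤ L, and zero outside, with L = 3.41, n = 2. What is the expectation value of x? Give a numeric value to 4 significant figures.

⟨x⟩ = ∫ x·|ψ|² dx / ∫|ψ|² dx (integrals over the domain).
With sin²θ = (1 − cos2θ)/2 on 0 ≤ x ≤ L: ∫sin²(nπx/L) dx = L/2, ∫x·sin²(nπx/L) dx = L²/4, ∫x²·sin²(nπx/L) dx = L³·(1/6 − 1/(4n²π²)); higher powers xᵏ the same way, integrating xᵏ·cos(2nπx/L) by parts.
State is unnormalized: ∫|ψ|² dx = 1.7050, and ∫ψ*·x·ψ dx = 2.9070, so ⟨x⟩ = 2.9070 / 1.7050.
⟨x⟩ = 1.7050.

1.705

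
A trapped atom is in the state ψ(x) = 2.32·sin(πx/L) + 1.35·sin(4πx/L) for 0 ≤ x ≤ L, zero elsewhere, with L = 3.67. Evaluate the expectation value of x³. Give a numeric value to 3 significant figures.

⟨x³⟩ = ∫ x³·|ψ|² dx / ∫|ψ|² dx (integrals over the domain).
On 0 ≤ x ≤ L (j ≠ l): ∫sin²(jπx/L) dx = L/2, ∫sin(jπx/L)·sin(lπx/L) dx = 0; diagonal moments ∫x·sin²(jπx/L) dx = L²/4, ∫x²·sin²(jπx/L) dx = L³·(1/6 − 1/(4j²π²)); cross terms ∫x·sin(jπx/L)·sin(lπx/L) dx = 0 for j + l even and −4jlL²/(π²(j² − l²)²) for j + l odd, ∫x²·sin(jπx/L)·sin(lπx/L) dx = (−1)^(j+l)·4jlL³/(π²(j² − l²)²); higher powers the same way via product-to-sum and parts.
State is unnormalized: ∫|ψ|² dx = 13.221, and ∫ψ*·x³·ψ dx = 113.97, so ⟨x³⟩ = 113.97 / 13.221.
⟨x³⟩ = 8.6202.

8.62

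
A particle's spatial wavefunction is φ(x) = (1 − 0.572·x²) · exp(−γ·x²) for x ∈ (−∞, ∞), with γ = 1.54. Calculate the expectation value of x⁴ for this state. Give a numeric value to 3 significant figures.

⟨x⁴⟩ = ∫ x⁴·|φ|² dx / ∫|φ|² dx (integrals over the domain).
Expand each integrand as polynomial × e^(−2γx²) and use ∫x^(2j)·e^(−2γx²) dx = (2j−1)!!/(4γ)^j · √(π/(2γ)), odd powers → 0; here √(π/(2γ)) = 1.0099.
State is unnormalized: ∫|φ|² dx = 0.84851, and ∫φ*·x⁴·φ dx = 0.029800, so ⟨x⁴⟩ = 0.029800 / 0.84851.
⟨x⁴⟩ = 0.035120.

0.0351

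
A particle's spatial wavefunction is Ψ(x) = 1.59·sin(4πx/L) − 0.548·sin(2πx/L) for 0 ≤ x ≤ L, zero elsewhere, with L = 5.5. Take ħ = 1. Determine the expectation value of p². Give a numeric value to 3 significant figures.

4.80

p² Ψ = −ħ² d²Ψ/dx²; ⟨p²⟩ = −ħ² ∫ Ψ*·Ψ'' dx / ∫|Ψ|² dx.
d²/dx² sin(jπx/L) = −(jπ/L)²·sin(jπx/L); on 0 ≤ x ≤ L, ∫sin²(jπx/L) dx = L/2 and ∫sin(jπx/L)·sin(lπx/L) dx = 0 for j ≠ l, so only diagonal terms survive in ∫|Ψ|² and ∫Ψ·Ψ″; ∫Ψ·Ψ′ dx = [Ψ²/2] between the walls = 0.
State is unnormalized: ∫|Ψ|² dx = 7.7781, and ∫Ψ*·(−ħ² Ψ'') dx = 37.371, so ⟨p²⟩ = 37.371 / 7.7781.
⟨p²⟩ = 4.8046.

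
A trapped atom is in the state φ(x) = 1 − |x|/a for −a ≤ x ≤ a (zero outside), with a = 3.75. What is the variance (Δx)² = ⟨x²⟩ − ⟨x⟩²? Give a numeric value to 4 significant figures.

Compute ⟨x⟩ and ⟨x²⟩ separately, then (Δx)² = ⟨x²⟩ − ⟨x⟩².
φ is even, so ∫ over [−a, a] = 2∫₀ᵃ with φ = 1 − x/a there: ∫₀ᵃ (1 − x/a)² dx = a/3, ∫₀ᵃ x²(1 − x/a)² dx = a³/30, ∫₀ᵃ x⁴(1 − x/a)² dx = a⁵/105.
Normalization: ∫|φ|² dx = 2.5000.
⟨x⟩ = 0.0000 and ⟨x²⟩ = 1.4063.
(Δx)² = 1.4063 − (0.0000)² = 1.4063.

1.406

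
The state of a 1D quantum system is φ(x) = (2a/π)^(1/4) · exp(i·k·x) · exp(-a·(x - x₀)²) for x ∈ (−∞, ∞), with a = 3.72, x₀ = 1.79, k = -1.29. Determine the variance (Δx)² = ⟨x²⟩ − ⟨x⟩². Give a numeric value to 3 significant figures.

Compute ⟨x⟩ and ⟨x²⟩ separately, then (Δx)² = ⟨x²⟩ − ⟨x⟩².
Gaussian moments (u = x − x₀): ∫u^(2j)·e^(−2au²) du = (2j−1)!!/(4a)^j · √(π/(2a)), odd powers integrate to 0; here √(π/(2a)) = 0.64981.
⟨x⟩ = 1.7900 and ⟨x²⟩ = 3.2713.
(Δx)² = 3.2713 − (1.7900)² = 0.067204.

0.0672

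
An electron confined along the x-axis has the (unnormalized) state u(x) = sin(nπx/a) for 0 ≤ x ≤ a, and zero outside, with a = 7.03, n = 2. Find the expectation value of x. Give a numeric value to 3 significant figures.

3.52

⟨x⟩ = ∫ x·|u|² dx / ∫|u|² dx (integrals over the domain).
With sin²θ = (1 − cos2θ)/2 on 0 ≤ x ≤ a: ∫sin²(nπx/a) dx = a/2, ∫x·sin²(nπx/a) dx = a²/4, ∫x²·sin²(nπx/a) dx = a³·(1/6 − 1/(4n²π²)); higher powers xᵏ the same way, integrating xᵏ·cos(2nπx/a) by parts.
State is unnormalized: ∫|u|² dx = 3.5150, and ∫u*·x·u dx = 12.355, so ⟨x⟩ = 12.355 / 3.5150.
⟨x⟩ = 3.5150.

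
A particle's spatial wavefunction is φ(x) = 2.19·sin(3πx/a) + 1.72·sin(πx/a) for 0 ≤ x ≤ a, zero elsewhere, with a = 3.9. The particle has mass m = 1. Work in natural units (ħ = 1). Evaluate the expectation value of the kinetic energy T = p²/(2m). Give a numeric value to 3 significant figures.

1.93

T = −(ħ²/2m) d²/dx², so ⟨T⟩ = −(ħ²/2m) ∫ φ*·φ'' dx / ∫|φ|² dx; with m = 1.
d²/dx² sin(jπx/a) = −(jπ/a)²·sin(jπx/a); on 0 ≤ x ≤ a, ∫sin²(jπx/a) dx = a/2 and ∫sin(jπx/a)·sin(lπx/a) dx = 0 for j ≠ l, so only diagonal terms survive in ∫|φ|² and ∫φ·φ″; ∫φ·φ′ dx = [φ²/2] between the walls = 0.
State is unnormalized: ∫|φ|² dx = 15.121, and ∫φ*·(−ħ²/2m · φ'') dx = 29.181, so ⟨T⟩ = 29.181 / 15.121.
⟨T⟩ = 1.9298.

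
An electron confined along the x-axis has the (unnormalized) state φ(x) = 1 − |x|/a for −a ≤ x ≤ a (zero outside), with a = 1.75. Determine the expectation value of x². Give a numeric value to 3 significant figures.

⟨x²⟩ = ∫ x²·|φ|² dx / ∫|φ|² dx (integrals over the domain).
φ is even, so ∫ over [−a, a] = 2∫₀ᵃ with φ = 1 − x/a there: ∫₀ᵃ (1 − x/a)² dx = a/3, ∫₀ᵃ x²(1 − x/a)² dx = a³/30, ∫₀ᵃ x⁴(1 − x/a)² dx = a⁵/105.
State is unnormalized: ∫|φ|² dx = 1.1667, and ∫φ*·x²·φ dx = 0.35729, so ⟨x²⟩ = 0.35729 / 1.1667.
⟨x²⟩ = 0.30625.

0.306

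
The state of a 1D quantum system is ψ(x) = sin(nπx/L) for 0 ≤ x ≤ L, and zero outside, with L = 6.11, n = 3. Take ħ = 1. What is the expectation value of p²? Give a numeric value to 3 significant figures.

p² ψ = −ħ² d²ψ/dx²; ⟨p²⟩ = −ħ² ∫ ψ*·ψ'' dx / ∫|ψ|² dx.
d/dx sin(nπx/L) = (nπ/L)·cos(nπx/L) and d²/dx² sin(nπx/L) = −(nπ/L)²·sin(nπx/L); on 0 ≤ x ≤ L, ∫sin²(nπx/L) dx = L/2 and ∫sin(nπx/L)·cos(nπx/L) dx = 0.
State is unnormalized: ∫|ψ|² dx = 3.0550, and ∫ψ*·(−ħ² ψ'') dx = 7.2689, so ⟨p²⟩ = 7.2689 / 3.0550.
⟨p²⟩ = 2.3794.

2.38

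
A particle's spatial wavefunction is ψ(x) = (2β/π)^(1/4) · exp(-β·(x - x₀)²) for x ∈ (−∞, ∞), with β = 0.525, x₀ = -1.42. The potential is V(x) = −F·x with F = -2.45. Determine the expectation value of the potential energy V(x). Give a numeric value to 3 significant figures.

-3.48

⟨V⟩ = ∫ V(x)·|ψ|² dx.
Gaussian moments (u = x − x₀): ∫u^(2j)·e^(−2βu²) du = (2j−1)!!/(4β)^j · √(π/(2β)), odd powers integrate to 0; here √(π/(2β)) = 1.7297.
⟨V⟩ = -3.4790.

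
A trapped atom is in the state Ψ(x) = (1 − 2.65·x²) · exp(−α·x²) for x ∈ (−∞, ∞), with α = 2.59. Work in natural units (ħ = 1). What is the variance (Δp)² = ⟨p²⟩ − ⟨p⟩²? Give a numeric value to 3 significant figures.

Compute ⟨p⟩ and ⟨p²⟩ separately; (Δp)² = ⟨p²⟩ − ⟨p⟩².
Expand each integrand as polynomial × e^(−2αx²) and use ∫x^(2j)·e^(−2αx²) dx = (2j−1)!!/(4α)^j · √(π/(2α)), odd powers → 0; here √(π/(2α)) = 0.77877. Differentiate with the product rule, d/dx e^(−αx²) = −2αx·e^(−αx²).
Normalization: ∫|Ψ|² dx = 0.53323.
⟨p⟩ = 0.0000 and ⟨p²⟩ = 7.4503.
(Δp)² = 7.4503 − (0.0000)² = 7.4503.

7.45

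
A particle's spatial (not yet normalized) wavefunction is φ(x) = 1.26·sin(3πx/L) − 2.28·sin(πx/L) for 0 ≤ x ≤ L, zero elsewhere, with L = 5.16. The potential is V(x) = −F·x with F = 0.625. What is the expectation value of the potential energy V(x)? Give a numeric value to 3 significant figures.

-1.61

⟨V⟩ = ∫ V(x)·|φ|² dx / ∫|φ|² dx.
On 0 ≤ x ≤ L (j ≠ l): ∫sin²(jπx/L) dx = L/2, ∫sin(jπx/L)·sin(lπx/L) dx = 0; diagonal moments ∫x·sin²(jπx/L) dx = L²/4, ∫x²·sin²(jπx/L) dx = L³·(1/6 − 1/(4j²π²)); cross terms ∫x·sin(jπx/L)·sin(lπx/L) dx = 0 for j + l even and −4jlL²/(π²(j² − l²)²) for j + l odd, ∫x²·sin(jπx/L)·sin(lπx/L) dx = (−1)^(j+l)·4jlL³/(π²(j² − l²)²); higher powers the same way via product-to-sum and parts.
State is unnormalized: ∫|φ|² dx = 17.508, and ∫φ*·V(x)·φ dx = -28.231, so ⟨V⟩ = -28.231 / 17.508.
⟨V⟩ = -1.6125.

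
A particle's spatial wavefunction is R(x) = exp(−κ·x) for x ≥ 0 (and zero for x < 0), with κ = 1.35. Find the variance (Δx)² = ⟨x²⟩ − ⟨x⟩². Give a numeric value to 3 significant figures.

0.137

Compute ⟨x⟩ and ⟨x²⟩ separately, then (Δx)² = ⟨x²⟩ − ⟨x⟩².
Every integrand reduces to terms xʲ·e^(−2κx) on [0, ∞); use ∫₀^∞ xʲ·e^(−2κx) dx = j!/(2κ)^(j+1).
Normalization: ∫|R|² dx = 0.37037.
⟨x⟩ = 0.37037 and ⟨x²⟩ = 0.27435.
(Δx)² = 0.27435 − (0.37037)² = 0.13717.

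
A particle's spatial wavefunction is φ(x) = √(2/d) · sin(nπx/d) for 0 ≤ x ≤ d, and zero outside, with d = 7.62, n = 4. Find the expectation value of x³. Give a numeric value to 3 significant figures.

⟨x³⟩ = ∫ x³·|φ|² dx (integrals over the domain).
With sin²θ = (1 − cos2θ)/2 on 0 ≤ x ≤ d: ∫sin²(nπx/d) dx = d/2, ∫x·sin²(nπx/d) dx = d²/4, ∫x²·sin²(nπx/d) dx = d³·(1/6 − 1/(4n²π²)); higher powers xᵏ the same way, integrating xᵏ·cos(2nπx/d) by parts.
⟨x³⟩ = 108.51.

109.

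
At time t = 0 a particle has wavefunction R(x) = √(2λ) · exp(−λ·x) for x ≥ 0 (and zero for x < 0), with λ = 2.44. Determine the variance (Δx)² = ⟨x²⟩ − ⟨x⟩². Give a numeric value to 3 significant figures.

Compute ⟨x⟩ and ⟨x²⟩ separately, then (Δx)² = ⟨x²⟩ − ⟨x⟩².
Every integrand reduces to terms xʲ·e^(−2λx) on [0, ∞); use ∫₀^∞ xʲ·e^(−2λx) dx = j!/(2λ)^(j+1).
⟨x⟩ = 0.20492 and ⟨x²⟩ = 0.083983.
(Δx)² = 0.083983 − (0.20492)² = 0.041991.

0.0420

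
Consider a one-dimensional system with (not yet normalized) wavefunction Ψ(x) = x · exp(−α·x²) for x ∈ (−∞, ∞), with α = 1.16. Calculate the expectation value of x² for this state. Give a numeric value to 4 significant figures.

⟨x²⟩ = ∫ x²·|Ψ|² dx / ∫|Ψ|² dx (integrals over the domain).
Expand each integrand as polynomial × e^(−2αx²) and use ∫x^(2j)·e^(−2αx²) dx = (2j−1)!!/(4α)^j · √(π/(2α)), odd powers → 0; here √(π/(2α)) = 1.1637.
State is unnormalized: ∫|Ψ|² dx = 0.25079, and ∫Ψ*·x²·Ψ dx = 0.16215, so ⟨x²⟩ = 0.16215 / 0.25079.
⟨x²⟩ = 0.64655.

0.6466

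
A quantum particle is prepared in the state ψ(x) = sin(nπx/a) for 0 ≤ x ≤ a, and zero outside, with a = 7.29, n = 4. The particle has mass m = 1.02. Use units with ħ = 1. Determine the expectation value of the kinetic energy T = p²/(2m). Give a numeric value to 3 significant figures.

T = −(ħ²/2m) d²/dx², so ⟨T⟩ = −(ħ²/2m) ∫ ψ*·ψ'' dx / ∫|ψ|² dx; with m = 1.02.
d/dx sin(nπx/a) = (nπ/a)·cos(nπx/a) and d²/dx² sin(nπx/a) = −(nπ/a)²·sin(nπx/a); on 0 ≤ x ≤ a, ∫sin²(nπx/a) dx = a/2 and ∫sin(nπx/a)·cos(nπx/a) dx = 0.
State is unnormalized: ∫|ψ|² dx = 3.6450, and ∫ψ*·(−ħ²/2m · ψ'') dx = 5.3092, so ⟨T⟩ = 5.3092 / 3.6450.
⟨T⟩ = 1.4566.

1.46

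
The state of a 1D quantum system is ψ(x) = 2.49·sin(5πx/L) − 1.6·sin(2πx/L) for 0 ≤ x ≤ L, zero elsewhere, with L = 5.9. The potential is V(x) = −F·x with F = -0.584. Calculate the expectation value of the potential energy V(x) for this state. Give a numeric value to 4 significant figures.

1.780

⟨V⟩ = ∫ V(x)·|ψ|² dx / ∫|ψ|² dx.
On 0 ≤ x ≤ L (j ≠ l): ∫sin²(jπx/L) dx = L/2, ∫sin(jπx/L)·sin(lπx/L) dx = 0; diagonal moments ∫x·sin²(jπx/L) dx = L²/4, ∫x²·sin²(jπx/L) dx = L³·(1/6 − 1/(4j²π²)); cross terms ∫x·sin(jπx/L)·sin(lπx/L) dx = 0 for j + l even and −4jlL²/(π²(j² − l²)²) for j + l odd, ∫x²·sin(jπx/L)·sin(lπx/L) dx = (−1)^(j+l)·4jlL³/(π²(j² − l²)²); higher powers the same way via product-to-sum and parts.
State is unnormalized: ∫|ψ|² dx = 25.842, and ∫ψ*·V(x)·ψ dx = 46.010, so ⟨V⟩ = 46.010 / 25.842.
⟨V⟩ = 1.7804.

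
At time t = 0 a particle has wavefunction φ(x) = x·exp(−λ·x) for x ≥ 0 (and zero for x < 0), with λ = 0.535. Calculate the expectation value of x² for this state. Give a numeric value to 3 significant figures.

10.5

⟨x²⟩ = ∫ x²·|φ|² dx / ∫|φ|² dx (integrals over the domain).
Every integrand reduces to terms xʲ·e^(−2λx) on [0, ∞); use ∫₀^∞ xʲ·e^(−2λx) dx = j!/(2λ)^(j+1).
State is unnormalized: ∫|φ|² dx = 1.6326, and ∫φ*·x²·φ dx = 17.112, so ⟨x²⟩ = 17.112 / 1.6326.
⟨x²⟩ = 10.481.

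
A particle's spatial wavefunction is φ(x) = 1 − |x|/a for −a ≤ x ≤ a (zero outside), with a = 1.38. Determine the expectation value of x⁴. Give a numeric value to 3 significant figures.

0.104

⟨x⁴⟩ = ∫ x⁴·|φ|² dx / ∫|φ|² dx (integrals over the domain).
φ is even, so ∫ over [−a, a] = 2∫₀ᵃ with φ = 1 − x/a there: ∫₀ᵃ (1 − x/a)² dx = a/3, ∫₀ᵃ x²(1 − x/a)² dx = a³/30, ∫₀ᵃ x⁴(1 − x/a)² dx = a⁵/105.
State is unnormalized: ∫|φ|² dx = 0.92000, and ∫φ*·x⁴·φ dx = 0.095331, so ⟨x⁴⟩ = 0.095331 / 0.92000.
⟨x⁴⟩ = 0.10362.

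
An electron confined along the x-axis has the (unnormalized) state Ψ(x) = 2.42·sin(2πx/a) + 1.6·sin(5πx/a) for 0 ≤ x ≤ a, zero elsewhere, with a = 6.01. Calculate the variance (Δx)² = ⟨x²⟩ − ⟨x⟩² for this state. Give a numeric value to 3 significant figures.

Compute ⟨x⟩ and ⟨x²⟩ separately, then (Δx)² = ⟨x²⟩ − ⟨x⟩².
On 0 ≤ x ≤ a (j ≠ l): ∫sin²(jπx/a) dx = a/2, ∫sin(jπx/a)·sin(lπx/a) dx = 0; diagonal moments ∫x·sin²(jπx/a) dx = a²/4, ∫x²·sin²(jπx/a) dx = a³·(1/6 − 1/(4j²π²)); cross terms ∫x·sin(jπx/a)·sin(lπx/a) dx = 0 for j + l even and −4jla²/(π²(j² − l²)²) for j + l odd, ∫x²·sin(jπx/a)·sin(lπx/a) dx = (−1)^(j+l)·4jla³/(π²(j² − l²)²); higher powers the same way via product-to-sum and parts.
Normalization: ∫|Ψ|² dx = 25.291.
⟨x⟩ = 2.9034 and ⟨x²⟩ = 11.089.
(Δx)² = 11.089 − (2.9034)² = 2.6591.

2.66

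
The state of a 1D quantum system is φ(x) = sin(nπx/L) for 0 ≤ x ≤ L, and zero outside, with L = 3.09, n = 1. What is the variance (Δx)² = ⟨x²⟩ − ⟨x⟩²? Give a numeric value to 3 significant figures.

0.312

Compute ⟨x⟩ and ⟨x²⟩ separately, then (Δx)² = ⟨x²⟩ − ⟨x⟩².
With sin²θ = (1 − cos2θ)/2 on 0 ≤ x ≤ L: ∫sin²(nπx/L) dx = L/2, ∫x·sin²(nπx/L) dx = L²/4, ∫x²·sin²(nπx/L) dx = L³·(1/6 − 1/(4n²π²)); higher powers xᵏ the same way, integrating xᵏ·cos(2nπx/L) by parts.
Normalization: ∫|φ|² dx = 1.5450.
⟨x⟩ = 1.5450 and ⟨x²⟩ = 2.6990.
(Δx)² = 2.6990 − (1.5450)² = 0.31196.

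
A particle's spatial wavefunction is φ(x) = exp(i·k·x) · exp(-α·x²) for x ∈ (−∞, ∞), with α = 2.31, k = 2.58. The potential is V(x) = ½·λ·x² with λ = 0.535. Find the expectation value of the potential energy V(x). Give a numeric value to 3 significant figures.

0.0290

⟨V⟩ = ∫ V(x)·|φ|² dx / ∫|φ|² dx.
Gaussian moments: ∫x^(2j)·e^(−2αx²) dx = (2j−1)!!/(4α)^j · √(π/(2α)), odd powers integrate to 0; here √(π/(2α)) = 0.82462.
State is unnormalized: ∫|φ|² dx = 0.82462, and ∫φ*·V(x)·φ dx = 0.023873, so ⟨V⟩ = 0.023873 / 0.82462.
⟨V⟩ = 0.028950.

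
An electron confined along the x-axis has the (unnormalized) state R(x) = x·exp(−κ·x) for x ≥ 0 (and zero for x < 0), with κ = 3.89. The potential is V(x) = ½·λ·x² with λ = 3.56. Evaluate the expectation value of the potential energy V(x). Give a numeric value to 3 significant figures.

0.353

⟨V⟩ = ∫ V(x)·|R|² dx / ∫|R|² dx.
Every integrand reduces to terms xʲ·e^(−2κx) on [0, ∞); use ∫₀^∞ xʲ·e^(−2κx) dx = j!/(2κ)^(j+1).
State is unnormalized: ∫|R|² dx = 0.0042471, and ∫R*·V(x)·R dx = 0.0014988, so ⟨V⟩ = 0.0014988 / 0.0042471.
⟨V⟩ = 0.35289.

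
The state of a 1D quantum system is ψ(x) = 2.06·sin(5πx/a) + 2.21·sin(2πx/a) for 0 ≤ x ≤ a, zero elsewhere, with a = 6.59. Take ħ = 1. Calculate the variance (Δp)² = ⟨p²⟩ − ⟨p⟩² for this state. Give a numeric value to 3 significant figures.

Compute ⟨p⟩ and ⟨p²⟩ separately; (Δp)² = ⟨p²⟩ − ⟨p⟩².
d²/dx² sin(jπx/a) = −(jπ/a)²·sin(jπx/a); on 0 ≤ x ≤ a, ∫sin²(jπx/a) dx = a/2 and ∫sin(jπx/a)·sin(lπx/a) dx = 0 for j ≠ l, so only diagonal terms survive in ∫|ψ|² and ∫ψ·ψ″; ∫ψ·ψ′ dx = [ψ²/2] between the walls = 0.
Normalization: ∫|ψ|² dx = 30.076.
⟨p⟩ = 0.0000 and ⟨p²⟩ = 3.1279.
(Δp)² = 3.1279 − (0.0000)² = 3.1279.

3.13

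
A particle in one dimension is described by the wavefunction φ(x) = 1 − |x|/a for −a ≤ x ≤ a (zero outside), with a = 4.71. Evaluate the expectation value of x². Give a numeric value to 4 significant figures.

2.218

⟨x²⟩ = ∫ x²·|φ|² dx / ∫|φ|² dx (integrals over the domain).
φ is even, so ∫ over [−a, a] = 2∫₀ᵃ with φ = 1 − x/a there: ∫₀ᵃ (1 − x/a)² dx = a/3, ∫₀ᵃ x²(1 − x/a)² dx = a³/30, ∫₀ᵃ x⁴(1 − x/a)² dx = a⁵/105.
State is unnormalized: ∫|φ|² dx = 3.1400, and ∫φ*·x²·φ dx = 6.9658, so ⟨x²⟩ = 6.9658 / 3.1400.
⟨x²⟩ = 2.2184.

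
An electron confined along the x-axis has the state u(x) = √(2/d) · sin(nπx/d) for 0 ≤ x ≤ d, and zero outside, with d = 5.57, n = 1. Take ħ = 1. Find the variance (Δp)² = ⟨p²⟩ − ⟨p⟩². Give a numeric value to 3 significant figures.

Compute ⟨p⟩ and ⟨p²⟩ separately; (Δp)² = ⟨p²⟩ − ⟨p⟩².
d/dx sin(nπx/d) = (nπ/d)·cos(nπx/d) and d²/dx² sin(nπx/d) = −(nπ/d)²·sin(nπx/d); on 0 ≤ x ≤ d, ∫sin²(nπx/d) dx = d/2 and ∫sin(nπx/d)·cos(nπx/d) dx = 0.
⟨p⟩ = 0.0000 and ⟨p²⟩ = 0.31812.
(Δp)² = 0.31812 − (0.0000)² = 0.31812.

0.318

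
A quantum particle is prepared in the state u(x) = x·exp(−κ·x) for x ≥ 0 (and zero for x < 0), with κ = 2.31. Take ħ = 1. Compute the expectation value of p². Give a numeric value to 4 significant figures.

p² u = −ħ² d²u/dx²; ⟨p²⟩ = −ħ² ∫ u*·u'' dx / ∫|u|² dx.
Differentiate x·exp(−κ·x) with the product rule; every integrand then reduces to terms xʲ·e^(−2κx) on [0, ∞), with ∫₀^∞ xʲ·e^(−2κx) dx = j!/(2κ)^(j+1).
State is unnormalized: ∫|u|² dx = 0.020282, and ∫u*·(−ħ² u'') dx = 0.10823, so ⟨p²⟩ = 0.10823 / 0.020282.
⟨p²⟩ = 5.3361.

5.336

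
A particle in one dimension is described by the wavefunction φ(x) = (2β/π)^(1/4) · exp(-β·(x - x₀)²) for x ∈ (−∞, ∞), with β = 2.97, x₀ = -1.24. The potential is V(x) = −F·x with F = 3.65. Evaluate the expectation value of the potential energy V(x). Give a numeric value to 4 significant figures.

⟨V⟩ = ∫ V(x)·|φ|² dx.
Gaussian moments (u = x − x₀): ∫u^(2j)·e^(−2βu²) du = (2j−1)!!/(4β)^j · √(π/(2β)), odd powers integrate to 0; here √(π/(2β)) = 0.72725.
⟨V⟩ = 4.5260.

4.526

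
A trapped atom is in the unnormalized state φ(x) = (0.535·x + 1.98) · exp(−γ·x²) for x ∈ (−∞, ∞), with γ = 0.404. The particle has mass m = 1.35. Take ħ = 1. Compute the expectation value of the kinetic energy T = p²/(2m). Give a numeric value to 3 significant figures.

T = −(ħ²/2m) d²/dx², so ⟨T⟩ = −(ħ²/2m) ∫ φ*·φ'' dx / ∫|φ|² dx; with m = 1.35.
Expand each integrand as polynomial × e^(−2γx²) and use ∫x^(2j)·e^(−2γx²) dx = (2j−1)!!/(4γ)^j · √(π/(2γ)), odd powers → 0; here √(π/(2γ)) = 1.9718. Differentiate with the product rule, d/dx e^(−γx²) = −2γx·e^(−γx²).
State is unnormalized: ∫|φ|² dx = 8.0796, and ∫φ*·(−ħ²/2m · φ'') dx = 1.3135, so ⟨T⟩ = 1.3135 / 8.0796.
⟨T⟩ = 0.16257.

0.163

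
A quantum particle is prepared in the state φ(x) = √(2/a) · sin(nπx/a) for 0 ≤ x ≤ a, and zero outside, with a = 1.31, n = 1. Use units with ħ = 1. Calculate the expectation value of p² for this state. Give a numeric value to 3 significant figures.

5.75

p² φ = −ħ² d²φ/dx²; ⟨p²⟩ = −ħ² ∫ φ*·φ'' dx.
d/dx sin(nπx/a) = (nπ/a)·cos(nπx/a) and d²/dx² sin(nπx/a) = −(nπ/a)²·sin(nπx/a); on 0 ≤ x ≤ a, ∫sin²(nπx/a) dx = a/2 and ∫sin(nπx/a)·cos(nπx/a) dx = 0.
⟨p²⟩ = 5.7512.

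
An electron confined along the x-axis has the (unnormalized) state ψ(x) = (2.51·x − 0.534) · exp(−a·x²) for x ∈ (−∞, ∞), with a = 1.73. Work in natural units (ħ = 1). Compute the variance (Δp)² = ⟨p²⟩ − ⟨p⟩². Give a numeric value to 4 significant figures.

Compute ⟨p⟩ and ⟨p²⟩ separately; (Δp)² = ⟨p²⟩ − ⟨p⟩².
Expand each integrand as polynomial × e^(−2ax²) and use ∫x^(2j)·e^(−2ax²) dx = (2j−1)!!/(4a)^j · √(π/(2a)), odd powers → 0; here √(π/(2a)) = 0.95288. Differentiate with the product rule, d/dx e^(−ax²) = −2ax·e^(−ax²).
Normalization: ∫|ψ|² dx = 1.1392.
⟨p⟩ = 0.0000 and ⟨p²⟩ = 4.3648.
(Δp)² = 4.3648 − (0.0000)² = 4.3648.

4.365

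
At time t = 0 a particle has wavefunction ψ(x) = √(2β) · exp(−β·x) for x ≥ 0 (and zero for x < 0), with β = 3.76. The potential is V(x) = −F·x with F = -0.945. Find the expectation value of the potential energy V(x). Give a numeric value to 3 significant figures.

0.126

⟨V⟩ = ∫ V(x)·|ψ|² dx.
Every integrand reduces to terms xʲ·e^(−2βx) on [0, ∞); use ∫₀^∞ xʲ·e^(−2βx) dx = j!/(2β)^(j+1).
⟨V⟩ = 0.12566.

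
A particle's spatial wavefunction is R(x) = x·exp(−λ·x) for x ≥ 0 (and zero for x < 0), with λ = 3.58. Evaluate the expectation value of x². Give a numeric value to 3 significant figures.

0.234

⟨x²⟩ = ∫ x²·|R|² dx / ∫|R|² dx (integrals over the domain).
Every integrand reduces to terms xʲ·e^(−2λx) on [0, ∞); use ∫₀^∞ xʲ·e^(−2λx) dx = j!/(2λ)^(j+1).
State is unnormalized: ∫|R|² dx = 0.0054487, and ∫R*·x²·R dx = 0.0012754, so ⟨x²⟩ = 0.0012754 / 0.0054487.
⟨x²⟩ = 0.23408.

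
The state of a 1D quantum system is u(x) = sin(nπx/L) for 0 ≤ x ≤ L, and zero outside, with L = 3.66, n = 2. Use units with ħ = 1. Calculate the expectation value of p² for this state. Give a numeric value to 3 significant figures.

p² u = −ħ² d²u/dx²; ⟨p²⟩ = −ħ² ∫ u*·u'' dx / ∫|u|² dx.
d/dx sin(nπx/L) = (nπ/L)·cos(nπx/L) and d²/dx² sin(nπx/L) = −(nπ/L)²·sin(nπx/L); on 0 ≤ x ≤ L, ∫sin²(nπx/L) dx = L/2 and ∫sin(nπx/L)·cos(nπx/L) dx = 0.
State is unnormalized: ∫|u|² dx = 1.8300, and ∫u*·(−ħ² u'') dx = 5.3932, so ⟨p²⟩ = 5.3932 / 1.8300.
⟨p²⟩ = 2.9471.

2.95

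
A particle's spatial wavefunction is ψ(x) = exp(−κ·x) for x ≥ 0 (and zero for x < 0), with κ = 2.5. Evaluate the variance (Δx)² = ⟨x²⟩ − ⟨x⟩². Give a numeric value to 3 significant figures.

Compute ⟨x⟩ and ⟨x²⟩ separately, then (Δx)² = ⟨x²⟩ − ⟨x⟩².
Every integrand reduces to terms xʲ·e^(−2κx) on [0, ∞); use ∫₀^∞ xʲ·e^(−2κx) dx = j!/(2κ)^(j+1).
Normalization: ∫|ψ|² dx = 0.20000.
⟨x⟩ = 0.20000 and ⟨x²⟩ = 0.080000.
(Δx)² = 0.080000 − (0.20000)² = 0.040000.

0.0400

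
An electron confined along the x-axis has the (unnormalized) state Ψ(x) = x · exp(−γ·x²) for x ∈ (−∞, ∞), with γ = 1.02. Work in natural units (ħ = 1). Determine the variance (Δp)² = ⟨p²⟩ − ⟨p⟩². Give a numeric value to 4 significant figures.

Compute ⟨p⟩ and ⟨p²⟩ separately; (Δp)² = ⟨p²⟩ − ⟨p⟩².
Expand each integrand as polynomial × e^(−2γx²) and use ∫x^(2j)·e^(−2γx²) dx = (2j−1)!!/(4γ)^j · √(π/(2γ)), odd powers → 0; here √(π/(2γ)) = 1.2410. Differentiate with the product rule, d/dx e^(−γx²) = −2γx·e^(−γx²).
Normalization: ∫|Ψ|² dx = 0.30416.
⟨p⟩ = 0.0000 and ⟨p²⟩ = 3.0600.
(Δp)² = 3.0600 − (0.0000)² = 3.0600.

3.060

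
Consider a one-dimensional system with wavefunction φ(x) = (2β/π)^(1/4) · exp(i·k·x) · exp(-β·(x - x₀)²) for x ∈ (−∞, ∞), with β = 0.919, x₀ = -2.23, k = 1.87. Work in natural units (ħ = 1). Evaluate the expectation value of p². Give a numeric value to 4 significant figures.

p² φ = −ħ² d²φ/dx²; ⟨p²⟩ = −ħ² ∫ φ*·φ'' dx.
Gaussian moments (u = x − x₀): ∫u^(2j)·e^(−2βu²) du = (2j−1)!!/(4β)^j · √(π/(2β)), odd powers integrate to 0; here √(π/(2β)) = 1.3074. Derivatives: φ′ = (ik − 2βu)·φ, φ″ = ((ik − 2βu)² − 2β)·φ; the odd-in-u pieces drop out.
⟨p²⟩ = 4.4159.

4.416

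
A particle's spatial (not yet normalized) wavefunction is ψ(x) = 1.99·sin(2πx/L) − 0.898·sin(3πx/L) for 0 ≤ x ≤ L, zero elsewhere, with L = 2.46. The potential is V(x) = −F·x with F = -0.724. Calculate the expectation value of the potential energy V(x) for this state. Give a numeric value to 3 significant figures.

1.15

⟨V⟩ = ∫ V(x)·|ψ|² dx / ∫|ψ|² dx.
On 0 ≤ x ≤ L (j ≠ l): ∫sin²(jπx/L) dx = L/2, ∫sin(jπx/L)·sin(lπx/L) dx = 0; diagonal moments ∫x·sin²(jπx/L) dx = L²/4, ∫x²·sin²(jπx/L) dx = L³·(1/6 − 1/(4j²π²)); cross terms ∫x·sin(jπx/L)·sin(lπx/L) dx = 0 for j + l even and −4jlL²/(π²(j² − l²)²) for j + l odd, ∫x²·sin(jπx/L)·sin(lπx/L) dx = (−1)^(j+l)·4jlL³/(π²(j² − l²)²); higher powers the same way via product-to-sum and parts.
State is unnormalized: ∫|ψ|² dx = 5.8628, and ∫ψ*·V(x)·ψ dx = 6.7441, so ⟨V⟩ = 6.7441 / 5.8628.
⟨V⟩ = 1.1503.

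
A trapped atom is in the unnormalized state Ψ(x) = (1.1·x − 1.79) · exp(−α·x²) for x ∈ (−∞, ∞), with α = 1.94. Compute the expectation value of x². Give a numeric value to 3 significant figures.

0.141

⟨x²⟩ = ∫ x²·|Ψ|² dx / ∫|Ψ|² dx (integrals over the domain).
Expand each integrand as polynomial × e^(−2αx²) and use ∫x^(2j)·e^(−2αx²) dx = (2j−1)!!/(4α)^j · √(π/(2α)), odd powers → 0; here √(π/(2α)) = 0.89983.
State is unnormalized: ∫|Ψ|² dx = 3.0234, and ∫Ψ*·x²·Ψ dx = 0.42578, so ⟨x²⟩ = 0.42578 / 3.0234.
⟨x²⟩ = 0.14083.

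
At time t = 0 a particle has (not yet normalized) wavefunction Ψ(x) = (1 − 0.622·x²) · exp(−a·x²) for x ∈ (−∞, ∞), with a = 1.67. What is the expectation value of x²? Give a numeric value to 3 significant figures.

⟨x²⟩ = ∫ x²·|Ψ|² dx / ∫|Ψ|² dx (integrals over the domain).
Expand each integrand as polynomial × e^(−2ax²) and use ∫x^(2j)·e^(−2ax²) dx = (2j−1)!!/(4a)^j · √(π/(2a)), odd powers → 0; here √(π/(2a)) = 0.96984.
State is unnormalized: ∫|Ψ|² dx = 0.81446, and ∫Ψ*·x²·Ψ dx = 0.082955, so ⟨x²⟩ = 0.082955 / 0.81446.
⟨x²⟩ = 0.10185.

0.102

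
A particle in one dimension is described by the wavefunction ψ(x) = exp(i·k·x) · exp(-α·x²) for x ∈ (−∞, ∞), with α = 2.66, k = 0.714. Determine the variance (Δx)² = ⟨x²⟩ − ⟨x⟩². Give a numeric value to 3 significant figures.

Compute ⟨x⟩ and ⟨x²⟩ separately, then (Δx)² = ⟨x²⟩ − ⟨x⟩².
Gaussian moments: ∫x^(2j)·e^(−2αx²) dx = (2j−1)!!/(4α)^j · √(π/(2α)), odd powers integrate to 0; here √(π/(2α)) = 0.76846.
Normalization: ∫|ψ|² dx = 0.76846.
⟨x⟩ = 0.0000 and ⟨x²⟩ = 0.093985.
(Δx)² = 0.093985 − (0.0000)² = 0.093985.

0.0940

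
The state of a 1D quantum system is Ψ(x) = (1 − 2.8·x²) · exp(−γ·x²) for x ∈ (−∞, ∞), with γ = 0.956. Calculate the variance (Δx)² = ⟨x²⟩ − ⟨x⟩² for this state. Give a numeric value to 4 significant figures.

1.063

Compute ⟨x⟩ and ⟨x²⟩ separately, then (Δx)² = ⟨x²⟩ − ⟨x⟩².
Expand each integrand as polynomial × e^(−2γx²) and use ∫x^(2j)·e^(−2γx²) dx = (2j−1)!!/(4γ)^j · √(π/(2γ)), odd powers → 0; here √(π/(2γ)) = 1.2818.
Normalization: ∫|Ψ|² dx = 1.4664.
⟨x⟩ = 0.0000 and ⟨x²⟩ = 1.0627.
(Δx)² = 1.0627 − (0.0000)² = 1.0627.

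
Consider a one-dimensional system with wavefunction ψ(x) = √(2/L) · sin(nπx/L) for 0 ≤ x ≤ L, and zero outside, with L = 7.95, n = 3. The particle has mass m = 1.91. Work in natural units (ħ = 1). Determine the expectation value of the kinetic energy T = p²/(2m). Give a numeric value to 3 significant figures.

0.368

T = −(ħ²/2m) d²/dx², so ⟨T⟩ = −(ħ²/2m) ∫ ψ*·ψ'' dx; with m = 1.91.
d/dx sin(nπx/L) = (nπ/L)·cos(nπx/L) and d²/dx² sin(nπx/L) = −(nπ/L)²·sin(nπx/L); on 0 ≤ x ≤ L, ∫sin²(nπx/L) dx = L/2 and ∫sin(nπx/L)·cos(nπx/L) dx = 0.
⟨T⟩ = 0.36791.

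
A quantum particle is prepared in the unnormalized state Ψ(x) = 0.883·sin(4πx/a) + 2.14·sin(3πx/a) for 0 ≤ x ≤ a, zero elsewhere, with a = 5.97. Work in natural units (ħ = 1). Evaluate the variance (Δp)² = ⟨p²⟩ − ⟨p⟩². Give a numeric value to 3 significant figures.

2.77

Compute ⟨p⟩ and ⟨p²⟩ separately; (Δp)² = ⟨p²⟩ − ⟨p⟩².
d²/dx² sin(jπx/a) = −(jπ/a)²·sin(jπx/a); on 0 ≤ x ≤ a, ∫sin²(jπx/a) dx = a/2 and ∫sin(jπx/a)·sin(lπx/a) dx = 0 for j ≠ l, so only diagonal terms survive in ∫|Ψ|² and ∫Ψ·Ψ″; ∫Ψ·Ψ′ dx = [Ψ²/2] between the walls = 0.
Normalization: ∫|Ψ|² dx = 15.997.
⟨p⟩ = 0.0000 and ⟨p²⟩ = 2.7743.
(Δp)² = 2.7743 − (0.0000)² = 2.7743.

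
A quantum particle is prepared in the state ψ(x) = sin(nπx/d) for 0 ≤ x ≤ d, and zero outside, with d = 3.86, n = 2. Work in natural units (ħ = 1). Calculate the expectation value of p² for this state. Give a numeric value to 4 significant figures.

p² ψ = −ħ² d²ψ/dx²; ⟨p²⟩ = −ħ² ∫ ψ*·ψ'' dx / ∫|ψ|² dx.
d/dx sin(nπx/d) = (nπ/d)·cos(nπx/d) and d²/dx² sin(nπx/d) = −(nπ/d)²·sin(nπx/d); on 0 ≤ x ≤ d, ∫sin²(nπx/d) dx = d/2 and ∫sin(nπx/d)·cos(nπx/d) dx = 0.
State is unnormalized: ∫|ψ|² dx = 1.9300, and ∫ψ*·(−ħ² ψ'') dx = 5.1138, so ⟨p²⟩ = 5.1138 / 1.9300.
⟨p²⟩ = 2.6496.

2.650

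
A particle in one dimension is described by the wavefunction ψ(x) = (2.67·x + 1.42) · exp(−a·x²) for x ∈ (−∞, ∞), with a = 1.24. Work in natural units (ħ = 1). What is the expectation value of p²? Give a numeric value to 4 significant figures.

p² ψ = −ħ² d²ψ/dx²; ⟨p²⟩ = −ħ² ∫ ψ*·ψ'' dx / ∫|ψ|² dx.
Expand each integrand as polynomial × e^(−2ax²) and use ∫x^(2j)·e^(−2ax²) dx = (2j−1)!!/(4a)^j · √(π/(2a)), odd powers → 0; here √(π/(2a)) = 1.1255. Differentiate with the product rule, d/dx e^(−ax²) = −2ax·e^(−ax²).
State is unnormalized: ∫|ψ|² dx = 3.8871, and ∫ψ*·(−ħ² ψ'') dx = 8.8319, so ⟨p²⟩ = 8.8319 / 3.8871.
⟨p²⟩ = 2.2721.

2.272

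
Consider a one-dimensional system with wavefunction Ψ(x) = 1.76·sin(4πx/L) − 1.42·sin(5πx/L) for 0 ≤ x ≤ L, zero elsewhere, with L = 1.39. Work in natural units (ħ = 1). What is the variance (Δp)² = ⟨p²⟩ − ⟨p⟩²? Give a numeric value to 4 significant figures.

Compute ⟨p⟩ and ⟨p²⟩ separately; (Δp)² = ⟨p²⟩ − ⟨p⟩².
d²/dx² sin(jπx/L) = −(jπ/L)²·sin(jπx/L); on 0 ≤ x ≤ L, ∫sin²(jπx/L) dx = L/2 and ∫sin(jπx/L)·sin(lπx/L) dx = 0 for j ≠ l, so only diagonal terms survive in ∫|Ψ|² and ∫Ψ·Ψ″; ∫Ψ·Ψ′ dx = [Ψ²/2] between the walls = 0.
Normalization: ∫|Ψ|² dx = 3.5542.
⟨p⟩ = 0.0000 and ⟨p²⟩ = 99.859.
(Δp)² = 99.859 − (0.0000)² = 99.859.

99.86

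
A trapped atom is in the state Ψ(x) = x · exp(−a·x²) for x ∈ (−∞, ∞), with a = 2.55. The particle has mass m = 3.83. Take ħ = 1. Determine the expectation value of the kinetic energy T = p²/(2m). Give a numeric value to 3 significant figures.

T = −(ħ²/2m) d²/dx², so ⟨T⟩ = −(ħ²/2m) ∫ Ψ*·Ψ'' dx / ∫|Ψ|² dx; with m = 3.83.
Expand each integrand as polynomial × e^(−2ax²) and use ∫x^(2j)·e^(−2ax²) dx = (2j−1)!!/(4a)^j · √(π/(2a)), odd powers → 0; here √(π/(2a)) = 0.78486. Differentiate with the product rule, d/dx e^(−ax²) = −2ax·e^(−ax²).
State is unnormalized: ∫|Ψ|² dx = 0.076947, and ∫Ψ*·(−ħ²/2m · Ψ'') dx = 0.076846, so ⟨T⟩ = 0.076846 / 0.076947.
⟨T⟩ = 0.99869.

0.999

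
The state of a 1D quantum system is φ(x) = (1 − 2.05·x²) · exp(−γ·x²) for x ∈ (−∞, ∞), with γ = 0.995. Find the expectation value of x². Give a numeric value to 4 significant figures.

⟨x²⟩ = ∫ x²·|φ|² dx / ∫|φ|² dx (integrals over the domain).
Expand each integrand as polynomial × e^(−2γx²) and use ∫x^(2j)·e^(−2γx²) dx = (2j−1)!!/(4γ)^j · √(π/(2γ)), odd powers → 0; here √(π/(2γ)) = 1.2565.
State is unnormalized: ∫|φ|² dx = 0.96214, and ∫φ*·x²·φ dx = 0.59637, so ⟨x²⟩ = 0.59637 / 0.96214.
⟨x²⟩ = 0.61984.

0.6198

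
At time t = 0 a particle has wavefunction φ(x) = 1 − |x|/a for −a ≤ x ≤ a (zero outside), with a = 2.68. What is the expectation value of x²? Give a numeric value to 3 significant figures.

⟨x²⟩ = ∫ x²·|φ|² dx / ∫|φ|² dx (integrals over the domain).
φ is even, so ∫ over [−a, a] = 2∫₀ᵃ with φ = 1 − x/a there: ∫₀ᵃ (1 − x/a)² dx = a/3, ∫₀ᵃ x²(1 − x/a)² dx = a³/30, ∫₀ᵃ x⁴(1 − x/a)² dx = a⁵/105.
State is unnormalized: ∫|φ|² dx = 1.7867, and ∫φ*·x²·φ dx = 1.2833, so ⟨x²⟩ = 1.2833 / 1.7867.
⟨x²⟩ = 0.71824.

0.718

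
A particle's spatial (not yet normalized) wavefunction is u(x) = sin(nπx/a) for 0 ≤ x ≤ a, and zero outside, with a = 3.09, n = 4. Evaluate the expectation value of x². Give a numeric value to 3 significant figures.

3.15

⟨x²⟩ = ∫ x²·|u|² dx / ∫|u|² dx (integrals over the domain).
With sin²θ = (1 − cos2θ)/2 on 0 ≤ x ≤ a: ∫sin²(nπx/a) dx = a/2, ∫x·sin²(nπx/a) dx = a²/4, ∫x²·sin²(nπx/a) dx = a³·(1/6 − 1/(4n²π²)); higher powers xᵏ the same way, integrating xᵏ·cos(2nπx/a) by parts.
State is unnormalized: ∫|u|² dx = 1.5450, and ∫u*·x²·u dx = 4.8706, so ⟨x²⟩ = 4.8706 / 1.5450.
⟨x²⟩ = 3.1525.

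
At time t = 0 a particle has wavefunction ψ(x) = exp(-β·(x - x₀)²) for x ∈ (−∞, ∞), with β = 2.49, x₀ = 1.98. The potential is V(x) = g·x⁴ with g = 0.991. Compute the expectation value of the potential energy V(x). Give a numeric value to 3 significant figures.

⟨V⟩ = ∫ V(x)·|ψ|² dx / ∫|ψ|² dx.
Gaussian moments (u = x − x₀): ∫u^(2j)·e^(−2βu²) du = (2j−1)!!/(4β)^j · √(π/(2β)), odd powers integrate to 0; here √(π/(2β)) = 0.79426.
State is unnormalized: ∫|ψ|² dx = 0.79426, and ∫ψ*·V(x)·ψ dx = 13.980, so ⟨V⟩ = 13.980 / 0.79426.
⟨V⟩ = 17.602.

17.6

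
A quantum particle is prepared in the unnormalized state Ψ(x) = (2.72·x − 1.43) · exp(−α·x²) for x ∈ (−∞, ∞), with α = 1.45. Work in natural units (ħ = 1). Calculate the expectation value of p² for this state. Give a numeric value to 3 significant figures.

2.56

p² Ψ = −ħ² d²Ψ/dx²; ⟨p²⟩ = −ħ² ∫ Ψ*·Ψ'' dx / ∫|Ψ|² dx.
Expand each integrand as polynomial × e^(−2αx²) and use ∫x^(2j)·e^(−2αx²) dx = (2j−1)!!/(4α)^j · √(π/(2α)), odd powers → 0; here √(π/(2α)) = 1.0408. Differentiate with the product rule, d/dx e^(−αx²) = −2αx·e^(−αx²).
State is unnormalized: ∫|Ψ|² dx = 3.4560, and ∫Ψ*·(−ħ² Ψ'') dx = 8.8614, so ⟨p²⟩ = 8.8614 / 3.4560.
⟨p²⟩ = 2.5641.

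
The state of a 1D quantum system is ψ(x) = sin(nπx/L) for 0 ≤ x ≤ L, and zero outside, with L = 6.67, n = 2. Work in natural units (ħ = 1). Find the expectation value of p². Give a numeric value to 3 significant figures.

0.887

p² ψ = −ħ² d²ψ/dx²; ⟨p²⟩ = −ħ² ∫ ψ*·ψ'' dx / ∫|ψ|² dx.
d/dx sin(nπx/L) = (nπ/L)·cos(nπx/L) and d²/dx² sin(nπx/L) = −(nπ/L)²·sin(nπx/L); on 0 ≤ x ≤ L, ∫sin²(nπx/L) dx = L/2 and ∫sin(nπx/L)·cos(nπx/L) dx = 0.
State is unnormalized: ∫|ψ|² dx = 3.3350, and ∫ψ*·(−ħ² ψ'') dx = 2.9594, so ⟨p²⟩ = 2.9594 / 3.3350.
⟨p²⟩ = 0.88738.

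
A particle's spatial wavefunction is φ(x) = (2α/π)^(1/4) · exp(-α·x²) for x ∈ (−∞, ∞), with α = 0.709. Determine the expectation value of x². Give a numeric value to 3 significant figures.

0.353

⟨x²⟩ = ∫ x²·|φ|² dx (integrals over the domain).
Gaussian moments: ∫x^(2j)·e^(−2αx²) dx = (2j−1)!!/(4α)^j · √(π/(2α)), odd powers integrate to 0; here √(π/(2α)) = 1.4885.
⟨x²⟩ = 0.35261.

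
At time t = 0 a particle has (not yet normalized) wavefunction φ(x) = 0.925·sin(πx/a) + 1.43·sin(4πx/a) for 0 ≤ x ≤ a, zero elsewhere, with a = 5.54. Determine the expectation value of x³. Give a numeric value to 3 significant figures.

35.0

⟨x³⟩ = ∫ x³·|φ|² dx / ∫|φ|² dx (integrals over the domain).
On 0 ≤ x ≤ a (j ≠ l): ∫sin²(jπx/a) dx = a/2, ∫sin(jπx/a)·sin(lπx/a) dx = 0; diagonal moments ∫x·sin²(jπx/a) dx = a²/4, ∫x²·sin²(jπx/a) dx = a³·(1/6 − 1/(4j²π²)); cross terms ∫x·sin(jπx/a)·sin(lπx/a) dx = 0 for j + l even and −4jla²/(π²(j² − l²)²) for j + l odd, ∫x²·sin(jπx/a)·sin(lπx/a) dx = (−1)^(j+l)·4jla³/(π²(j² − l²)²); higher powers the same way via product-to-sum and parts.
State is unnormalized: ∫|φ|² dx = 8.0345, and ∫φ*·x³·φ dx = 281.05, so ⟨x³⟩ = 281.05 / 8.0345.
⟨x³⟩ = 34.980.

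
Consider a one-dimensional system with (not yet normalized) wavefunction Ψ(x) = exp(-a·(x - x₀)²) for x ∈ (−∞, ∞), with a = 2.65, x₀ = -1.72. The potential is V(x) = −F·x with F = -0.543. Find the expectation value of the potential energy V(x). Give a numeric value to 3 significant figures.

-0.934

⟨V⟩ = ∫ V(x)·|Ψ|² dx / ∫|Ψ|² dx.
Gaussian moments (u = x − x₀): ∫u^(2j)·e^(−2au²) du = (2j−1)!!/(4a)^j · √(π/(2a)), odd powers integrate to 0; here √(π/(2a)) = 0.76990.
State is unnormalized: ∫|Ψ|² dx = 0.76990, and ∫Ψ*·V(x)·Ψ dx = -0.71906, so ⟨V⟩ = -0.71906 / 0.76990.
⟨V⟩ = -0.93396.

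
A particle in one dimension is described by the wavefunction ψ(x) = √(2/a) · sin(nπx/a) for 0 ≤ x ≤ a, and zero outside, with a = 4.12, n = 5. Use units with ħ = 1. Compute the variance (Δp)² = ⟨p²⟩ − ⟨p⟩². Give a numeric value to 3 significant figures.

14.5

Compute ⟨p⟩ and ⟨p²⟩ separately; (Δp)² = ⟨p²⟩ − ⟨p⟩².
d/dx sin(nπx/a) = (nπ/a)·cos(nπx/a) and d²/dx² sin(nπx/a) = −(nπ/a)²·sin(nπx/a); on 0 ≤ x ≤ a, ∫sin²(nπx/a) dx = a/2 and ∫sin(nπx/a)·cos(nπx/a) dx = 0.
⟨p⟩ = 0.0000 and ⟨p²⟩ = 14.536.
(Δp)² = 14.536 − (0.0000)² = 14.536.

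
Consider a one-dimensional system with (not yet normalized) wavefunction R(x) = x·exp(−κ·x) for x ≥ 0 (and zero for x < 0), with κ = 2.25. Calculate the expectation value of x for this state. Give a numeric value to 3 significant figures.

0.667

⟨x⟩ = ∫ x·|R|² dx / ∫|R|² dx (integrals over the domain).
Every integrand reduces to terms xʲ·e^(−2κx) on [0, ∞); use ∫₀^∞ xʲ·e^(−2κx) dx = j!/(2κ)^(j+1).
State is unnormalized: ∫|R|² dx = 0.021948, and ∫R*·x·R dx = 0.014632, so ⟨x⟩ = 0.014632 / 0.021948.
⟨x⟩ = 0.66667.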